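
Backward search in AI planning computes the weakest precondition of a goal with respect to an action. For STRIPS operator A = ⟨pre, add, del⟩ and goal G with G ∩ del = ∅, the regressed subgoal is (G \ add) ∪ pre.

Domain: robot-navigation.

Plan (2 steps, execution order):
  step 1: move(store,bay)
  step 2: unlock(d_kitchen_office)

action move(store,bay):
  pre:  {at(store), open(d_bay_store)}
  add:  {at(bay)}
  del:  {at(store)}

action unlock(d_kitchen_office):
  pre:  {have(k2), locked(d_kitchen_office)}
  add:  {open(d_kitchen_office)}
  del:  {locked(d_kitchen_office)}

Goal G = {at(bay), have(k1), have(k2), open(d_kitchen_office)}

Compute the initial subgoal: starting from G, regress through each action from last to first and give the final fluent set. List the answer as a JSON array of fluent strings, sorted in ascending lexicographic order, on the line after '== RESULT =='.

Regress step by step:
  through step 2 (unlock(d_kitchen_office)): drop {open(d_kitchen_office)}, keep {at(bay), have(k1), have(k2)}, require {have(k2), locked(d_kitchen_office)}
    → {at(bay), have(k1), have(k2), locked(d_kitchen_office)}
  through step 1 (move(store,bay)): drop {at(bay)}, keep {have(k1), have(k2), locked(d_kitchen_office)}, require {at(store), open(d_bay_store)}
    → {at(store), have(k1), have(k2), locked(d_kitchen_office), open(d_bay_store)}

== RESULT ==
["at(store)", "have(k1)", "have(k2)", "locked(d_kitchen_office)", "open(d_bay_store)"]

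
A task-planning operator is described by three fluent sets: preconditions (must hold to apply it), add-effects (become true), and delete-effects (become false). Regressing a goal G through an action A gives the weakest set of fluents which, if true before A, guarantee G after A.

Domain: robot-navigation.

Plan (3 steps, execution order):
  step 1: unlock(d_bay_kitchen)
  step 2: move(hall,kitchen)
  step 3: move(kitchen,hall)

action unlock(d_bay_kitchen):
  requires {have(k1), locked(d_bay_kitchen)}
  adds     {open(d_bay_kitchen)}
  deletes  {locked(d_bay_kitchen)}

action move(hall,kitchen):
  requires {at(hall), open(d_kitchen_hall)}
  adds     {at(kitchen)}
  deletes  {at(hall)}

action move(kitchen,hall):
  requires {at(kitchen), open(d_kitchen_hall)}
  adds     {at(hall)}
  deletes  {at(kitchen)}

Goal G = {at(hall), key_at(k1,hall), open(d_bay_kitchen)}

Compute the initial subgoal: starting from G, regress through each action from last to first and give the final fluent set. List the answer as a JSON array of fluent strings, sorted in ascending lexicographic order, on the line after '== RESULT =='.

Work backward from the goal:
  through step 3 (move(kitchen,hall)): drop {at(hall)}, keep {key_at(k1,hall), open(d_bay_kitchen)}, require {at(kitchen), open(d_kitchen_hall)}
    → {at(kitchen), key_at(k1,hall), open(d_bay_kitchen), open(d_kitchen_hall)}
  through step 2 (move(hall,kitchen)): drop {at(kitchen)}, keep {key_at(k1,hall), open(d_bay_kitchen), open(d_kitchen_hall)}, require {at(hall), open(d_kitchen_hall)}
    → {at(hall), key_at(k1,hall), open(d_bay_kitchen), open(d_kitchen_hall)}
  through step 1 (unlock(d_bay_kitchen)): drop {open(d_bay_kitchen)}, keep {at(hall), key_at(k1,hall), open(d_kitchen_hall)}, require {have(k1), locked(d_bay_kitchen)}
    → {at(hall), have(k1), key_at(k1,hall), locked(d_bay_kitchen), open(d_kitchen_hall)}

== RESULT ==
["at(hall)", "have(k1)", "key_at(k1,hall)", "locked(d_bay_kitchen)", "open(d_kitchen_hall)"]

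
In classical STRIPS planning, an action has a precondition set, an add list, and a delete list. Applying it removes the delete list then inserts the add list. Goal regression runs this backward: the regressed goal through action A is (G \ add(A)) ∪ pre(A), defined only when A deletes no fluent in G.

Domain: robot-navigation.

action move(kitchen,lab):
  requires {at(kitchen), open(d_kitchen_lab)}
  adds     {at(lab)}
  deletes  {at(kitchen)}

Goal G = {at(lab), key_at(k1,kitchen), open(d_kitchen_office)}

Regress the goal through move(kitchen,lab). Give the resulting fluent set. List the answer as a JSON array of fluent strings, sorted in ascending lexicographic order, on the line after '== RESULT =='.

Compute (G \ add) ∪ pre:
  G ∩ del = {}  (empty — regression defined)
  G \ add = {at(lab), key_at(k1,kitchen), open(d_kitchen_office)} \ {at(lab)} = {key_at(k1,kitchen), open(d_kitchen_office)}
  ∪ pre   = {key_at(k1,kitchen), open(d_kitchen_office)} ∪ {at(kitchen), open(d_kitchen_lab)}
          = {at(kitchen), key_at(k1,kitchen), open(d_kitchen_lab), open(d_kitchen_office)}

== RESULT ==
["at(kitchen)", "key_at(k1,kitchen)", "open(d_kitchen_lab)", "open(d_kitchen_office)"]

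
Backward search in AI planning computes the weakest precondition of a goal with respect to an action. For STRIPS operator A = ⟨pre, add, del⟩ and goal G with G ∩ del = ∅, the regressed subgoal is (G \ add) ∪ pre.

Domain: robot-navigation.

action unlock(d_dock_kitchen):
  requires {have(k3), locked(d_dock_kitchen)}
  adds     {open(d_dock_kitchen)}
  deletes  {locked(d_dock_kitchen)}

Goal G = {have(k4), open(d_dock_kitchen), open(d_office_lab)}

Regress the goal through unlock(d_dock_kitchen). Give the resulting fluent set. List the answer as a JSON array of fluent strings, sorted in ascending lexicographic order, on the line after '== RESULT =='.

Compute (G \ add) ∪ pre:
  G ∩ del = {}  (empty — regression defined)
  G \ add = {have(k4), open(d_dock_kitchen), open(d_office_lab)} \ {open(d_dock_kitchen)} = {have(k4), open(d_office_lab)}
  ∪ pre   = {have(k4), open(d_office_lab)} ∪ {have(k3), locked(d_dock_kitchen)}
          = {have(k3), have(k4), locked(d_dock_kitchen), open(d_office_lab)}

== RESULT ==
["have(k3)", "have(k4)", "locked(d_dock_kitchen)", "open(d_office_lab)"]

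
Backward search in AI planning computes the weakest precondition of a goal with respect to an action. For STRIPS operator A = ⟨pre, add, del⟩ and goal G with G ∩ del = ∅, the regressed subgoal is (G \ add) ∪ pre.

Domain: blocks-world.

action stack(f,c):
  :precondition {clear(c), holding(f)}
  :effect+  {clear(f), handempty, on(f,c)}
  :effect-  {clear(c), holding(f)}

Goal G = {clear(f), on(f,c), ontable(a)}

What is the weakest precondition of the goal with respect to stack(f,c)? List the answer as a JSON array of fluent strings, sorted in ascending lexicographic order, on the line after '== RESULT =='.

Compute (G \ add) ∪ pre:
  G ∩ del = {}  (empty — regression defined)
  G \ add = {clear(f), on(f,c), ontable(a)} \ {clear(f), handempty, on(f,c)} = {ontable(a)}
  ∪ pre   = {ontable(a)} ∪ {clear(c), holding(f)}
          = {clear(c), holding(f), ontable(a)}

== RESULT ==
["clear(c)", "holding(f)", "ontable(a)"]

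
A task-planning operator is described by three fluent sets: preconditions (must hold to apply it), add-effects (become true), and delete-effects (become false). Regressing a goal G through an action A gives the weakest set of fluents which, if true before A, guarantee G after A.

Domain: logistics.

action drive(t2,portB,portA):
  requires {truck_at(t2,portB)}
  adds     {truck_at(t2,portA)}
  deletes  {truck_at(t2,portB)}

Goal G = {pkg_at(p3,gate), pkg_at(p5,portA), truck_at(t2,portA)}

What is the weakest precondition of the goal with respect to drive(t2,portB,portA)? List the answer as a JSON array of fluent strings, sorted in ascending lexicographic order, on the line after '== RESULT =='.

Compute (G \ add) ∪ pre:
  G ∩ del = {}  (empty — regression defined)
  G \ add = {pkg_at(p3,gate), pkg_at(p5,portA), truck_at(t2,portA)} \ {truck_at(t2,portA)} = {pkg_at(p3,gate), pkg_at(p5,portA)}
  ∪ pre   = {pkg_at(p3,gate), pkg_at(p5,portA)} ∪ {truck_at(t2,portB)}
          = {pkg_at(p3,gate), pkg_at(p5,portA), truck_at(t2,portB)}

== RESULT ==
["pkg_at(p3,gate)", "pkg_at(p5,portA)", "truck_at(t2,portB)"]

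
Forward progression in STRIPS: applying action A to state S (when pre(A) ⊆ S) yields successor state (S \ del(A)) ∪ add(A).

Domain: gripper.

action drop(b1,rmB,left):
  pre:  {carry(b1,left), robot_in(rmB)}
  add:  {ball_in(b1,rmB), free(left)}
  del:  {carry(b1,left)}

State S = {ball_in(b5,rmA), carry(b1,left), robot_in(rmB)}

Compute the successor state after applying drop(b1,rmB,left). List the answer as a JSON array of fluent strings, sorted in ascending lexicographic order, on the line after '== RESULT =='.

Progress:
  pre ⊆ S: {carry(b1,left), robot_in(rmB)} ⊆ S  — applicable
  S \ del = {ball_in(b5,rmA), robot_in(rmB)}
  ∪ add   = {ball_in(b1,rmB), ball_in(b5,rmA), free(left), robot_in(rmB)}

== RESULT ==
["ball_in(b1,rmB)", "ball_in(b5,rmA)", "free(left)", "robot_in(rmB)"]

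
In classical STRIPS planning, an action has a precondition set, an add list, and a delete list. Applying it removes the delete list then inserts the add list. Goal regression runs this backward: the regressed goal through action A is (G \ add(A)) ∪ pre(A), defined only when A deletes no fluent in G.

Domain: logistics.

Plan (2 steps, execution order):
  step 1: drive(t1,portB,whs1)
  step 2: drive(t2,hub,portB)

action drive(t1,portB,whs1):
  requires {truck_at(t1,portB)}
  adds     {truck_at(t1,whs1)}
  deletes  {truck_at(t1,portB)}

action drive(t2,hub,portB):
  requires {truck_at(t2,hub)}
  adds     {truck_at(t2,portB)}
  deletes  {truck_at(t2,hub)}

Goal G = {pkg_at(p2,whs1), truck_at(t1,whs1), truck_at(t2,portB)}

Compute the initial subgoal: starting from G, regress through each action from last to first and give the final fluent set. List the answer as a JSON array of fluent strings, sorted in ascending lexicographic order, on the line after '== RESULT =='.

Regress step by step:
  through step 2 (drive(t2,hub,portB)): drop {truck_at(t2,portB)}, keep {pkg_at(p2,whs1), truck_at(t1,whs1)}, require {truck_at(t2,hub)}
    → {pkg_at(p2,whs1), truck_at(t1,whs1), truck_at(t2,hub)}
  through step 1 (drive(t1,portB,whs1)): drop {truck_at(t1,whs1)}, keep {pkg_at(p2,whs1), truck_at(t2,hub)}, require {truck_at(t1,portB)}
    → {pkg_at(p2,whs1), truck_at(t1,portB), truck_at(t2,hub)}

== RESULT ==
["pkg_at(p2,whs1)", "truck_at(t1,portB)", "truck_at(t2,hub)"]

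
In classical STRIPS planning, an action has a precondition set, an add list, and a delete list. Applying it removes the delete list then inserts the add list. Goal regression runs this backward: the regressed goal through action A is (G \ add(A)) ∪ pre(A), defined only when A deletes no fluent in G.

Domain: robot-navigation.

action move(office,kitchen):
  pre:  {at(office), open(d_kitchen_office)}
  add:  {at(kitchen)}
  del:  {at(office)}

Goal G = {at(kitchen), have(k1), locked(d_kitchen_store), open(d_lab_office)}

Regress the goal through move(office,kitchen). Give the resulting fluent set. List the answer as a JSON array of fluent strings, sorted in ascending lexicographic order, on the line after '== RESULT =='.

Compute (G \ add) ∪ pre:
  G ∩ del = {}  (empty — regression defined)
  G \ add = {at(kitchen), have(k1), locked(d_kitchen_store), open(d_lab_office)} \ {at(kitchen)} = {have(k1), locked(d_kitchen_store), open(d_lab_office)}
  ∪ pre   = {have(k1), locked(d_kitchen_store), open(d_lab_office)} ∪ {at(office), open(d_kitchen_office)}
          = {at(office), have(k1), locked(d_kitchen_store), open(d_kitchen_office), open(d_lab_office)}

== RESULT ==
["at(office)", "have(k1)", "locked(d_kitchen_store)", "open(d_kitchen_office)", "open(d_lab_office)"]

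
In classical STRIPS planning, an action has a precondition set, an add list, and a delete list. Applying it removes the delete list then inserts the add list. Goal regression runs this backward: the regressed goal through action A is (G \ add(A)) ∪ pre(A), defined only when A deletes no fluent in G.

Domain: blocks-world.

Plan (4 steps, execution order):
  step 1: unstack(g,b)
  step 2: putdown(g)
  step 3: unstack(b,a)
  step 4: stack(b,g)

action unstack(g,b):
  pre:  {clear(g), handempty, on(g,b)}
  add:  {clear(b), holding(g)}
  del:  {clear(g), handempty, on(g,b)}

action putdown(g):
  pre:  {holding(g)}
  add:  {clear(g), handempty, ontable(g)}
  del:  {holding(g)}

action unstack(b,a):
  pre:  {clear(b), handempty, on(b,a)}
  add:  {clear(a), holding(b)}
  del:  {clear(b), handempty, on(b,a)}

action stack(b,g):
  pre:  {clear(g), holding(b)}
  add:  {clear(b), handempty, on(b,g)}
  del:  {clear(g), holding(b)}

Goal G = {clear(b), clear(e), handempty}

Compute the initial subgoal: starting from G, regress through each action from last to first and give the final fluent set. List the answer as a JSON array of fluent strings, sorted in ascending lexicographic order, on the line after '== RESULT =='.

Work backward from the goal:
  through step 4 (stack(b,g)): drop {clear(b), handempty}, keep {clear(e)}, require {clear(g), holding(b)}
    → {clear(e), clear(g), holding(b)}
  through step 3 (unstack(b,a)): drop {holding(b)}, keep {clear(e), clear(g)}, require {clear(b), handempty, on(b,a)}
    → {clear(b), clear(e), clear(g), handempty, on(b,a)}
  through step 2 (putdown(g)): drop {clear(g), handempty}, keep {clear(b), clear(e), on(b,a)}, require {holding(g)}
    → {clear(b), clear(e), holding(g), on(b,a)}
  through step 1 (unstack(g,b)): drop {clear(b), holding(g)}, keep {clear(e), on(b,a)}, require {clear(g), handempty, on(g,b)}
    → {clear(e), clear(g), handempty, on(b,a), on(g,b)}

== RESULT ==
["clear(e)", "clear(g)", "handempty", "on(b,a)", "on(g,b)"]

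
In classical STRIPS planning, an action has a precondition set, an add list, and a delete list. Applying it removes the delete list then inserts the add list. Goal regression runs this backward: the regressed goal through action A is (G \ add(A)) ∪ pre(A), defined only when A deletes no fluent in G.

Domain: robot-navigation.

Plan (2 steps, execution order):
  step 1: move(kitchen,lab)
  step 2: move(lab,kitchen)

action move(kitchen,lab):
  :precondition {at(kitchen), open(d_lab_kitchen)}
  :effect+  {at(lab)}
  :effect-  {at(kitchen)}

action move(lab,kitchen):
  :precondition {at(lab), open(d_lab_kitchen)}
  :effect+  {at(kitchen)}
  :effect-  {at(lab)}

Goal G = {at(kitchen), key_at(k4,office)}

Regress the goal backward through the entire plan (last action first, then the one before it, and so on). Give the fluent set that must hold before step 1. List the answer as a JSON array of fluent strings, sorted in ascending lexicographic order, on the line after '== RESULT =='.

Regress step by step:
  through step 2 (move(lab,kitchen)): drop {at(kitchen)}, keep {key_at(k4,office)}, require {at(lab), open(d_lab_kitchen)}
    → {at(lab), key_at(k4,office), open(d_lab_kitchen)}
  through step 1 (move(kitchen,lab)): drop {at(lab)}, keep {key_at(k4,office), open(d_lab_kitchen)}, require {at(kitchen), open(d_lab_kitchen)}
    → {at(kitchen), key_at(k4,office), open(d_lab_kitchen)}

== RESULT ==
["at(kitchen)", "key_at(k4,office)", "open(d_lab_kitchen)"]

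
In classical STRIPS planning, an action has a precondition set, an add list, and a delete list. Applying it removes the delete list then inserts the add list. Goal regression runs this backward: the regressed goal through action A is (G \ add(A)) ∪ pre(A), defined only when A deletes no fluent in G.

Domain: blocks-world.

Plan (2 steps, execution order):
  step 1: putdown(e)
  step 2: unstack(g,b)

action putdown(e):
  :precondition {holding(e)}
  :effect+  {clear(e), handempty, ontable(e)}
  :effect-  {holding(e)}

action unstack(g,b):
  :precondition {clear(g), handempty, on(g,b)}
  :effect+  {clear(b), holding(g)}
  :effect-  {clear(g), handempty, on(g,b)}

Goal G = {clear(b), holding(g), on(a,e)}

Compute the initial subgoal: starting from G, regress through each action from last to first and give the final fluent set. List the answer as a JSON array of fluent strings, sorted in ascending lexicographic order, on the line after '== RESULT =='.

Regress step by step:
  through step 2 (unstack(g,b)): drop {clear(b), holding(g)}, keep {on(a,e)}, require {clear(g), handempty, on(g,b)}
    → {clear(g), handempty, on(a,e), on(g,b)}
  through step 1 (putdown(e)): drop {handempty}, keep {clear(g), on(a,e), on(g,b)}, require {holding(e)}
    → {clear(g), holding(e), on(a,e), on(g,b)}

== RESULT ==
["clear(g)", "holding(e)", "on(a,e)", "on(g,b)"]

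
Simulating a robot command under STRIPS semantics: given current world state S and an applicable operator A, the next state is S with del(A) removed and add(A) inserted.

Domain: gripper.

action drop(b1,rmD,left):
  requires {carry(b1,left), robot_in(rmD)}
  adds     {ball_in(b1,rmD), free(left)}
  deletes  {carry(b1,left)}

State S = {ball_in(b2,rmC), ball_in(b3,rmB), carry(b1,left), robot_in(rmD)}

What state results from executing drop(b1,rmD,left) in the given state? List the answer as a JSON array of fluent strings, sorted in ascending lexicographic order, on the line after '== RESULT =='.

Progress:
  pre ⊆ S: {carry(b1,left), robot_in(rmD)} ⊆ S  — applicable
  S \ del = {ball_in(b2,rmC), ball_in(b3,rmB), robot_in(rmD)}
  ∪ add   = {ball_in(b1,rmD), ball_in(b2,rmC), ball_in(b3,rmB), free(left), robot_in(rmD)}

== RESULT ==
["ball_in(b1,rmD)", "ball_in(b2,rmC)", "ball_in(b3,rmB)", "free(left)", "robot_in(rmD)"]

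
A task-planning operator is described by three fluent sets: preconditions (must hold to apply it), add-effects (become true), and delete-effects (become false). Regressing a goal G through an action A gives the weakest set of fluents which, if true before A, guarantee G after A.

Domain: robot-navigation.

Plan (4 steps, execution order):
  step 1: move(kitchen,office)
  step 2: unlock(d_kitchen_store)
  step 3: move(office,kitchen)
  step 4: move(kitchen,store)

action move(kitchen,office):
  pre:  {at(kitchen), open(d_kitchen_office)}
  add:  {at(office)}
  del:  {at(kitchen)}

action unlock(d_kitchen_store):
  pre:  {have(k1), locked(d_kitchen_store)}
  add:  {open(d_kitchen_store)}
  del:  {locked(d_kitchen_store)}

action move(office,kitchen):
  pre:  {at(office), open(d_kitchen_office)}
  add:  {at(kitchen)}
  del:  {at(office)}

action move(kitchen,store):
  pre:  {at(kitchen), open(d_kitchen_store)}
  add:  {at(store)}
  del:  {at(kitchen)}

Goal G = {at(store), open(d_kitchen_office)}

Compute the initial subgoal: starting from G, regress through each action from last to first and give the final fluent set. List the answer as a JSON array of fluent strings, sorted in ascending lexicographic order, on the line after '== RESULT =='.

Regress step by step:
  through step 4 (move(kitchen,store)): drop {at(store)}, keep {open(d_kitchen_office)}, require {at(kitchen), open(d_kitchen_store)}
    → {at(kitchen), open(d_kitchen_office), open(d_kitchen_store)}
  through step 3 (move(office,kitchen)): drop {at(kitchen)}, keep {open(d_kitchen_office), open(d_kitchen_store)}, require {at(office), open(d_kitchen_office)}
    → {at(office), open(d_kitchen_office), open(d_kitchen_store)}
  through step 2 (unlock(d_kitchen_store)): drop {open(d_kitchen_store)}, keep {at(office), open(d_kitchen_office)}, require {have(k1), locked(d_kitchen_store)}
    → {at(office), have(k1), locked(d_kitchen_store), open(d_kitchen_office)}
  through step 1 (move(kitchen,office)): drop {at(office)}, keep {have(k1), locked(d_kitchen_store), open(d_kitchen_office)}, require {at(kitchen), open(d_kitchen_office)}
    → {at(kitchen), have(k1), locked(d_kitchen_store), open(d_kitchen_office)}

== RESULT ==
["at(kitchen)", "have(k1)", "locked(d_kitchen_store)", "open(d_kitchen_office)"]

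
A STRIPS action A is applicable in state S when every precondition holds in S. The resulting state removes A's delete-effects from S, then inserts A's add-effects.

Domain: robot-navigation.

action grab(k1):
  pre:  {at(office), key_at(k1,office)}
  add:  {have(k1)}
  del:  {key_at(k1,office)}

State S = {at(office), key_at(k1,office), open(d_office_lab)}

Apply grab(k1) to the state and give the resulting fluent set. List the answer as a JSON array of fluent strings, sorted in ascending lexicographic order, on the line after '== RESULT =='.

Compute (S \ del) ∪ add:
  pre ⊆ S: {at(office), key_at(k1,office)} ⊆ S  — applicable
  S \ del = {at(office), open(d_office_lab)}
  ∪ add   = {at(office), have(k1), open(d_office_lab)}

== RESULT ==
["at(office)", "have(k1)", "open(d_office_lab)"]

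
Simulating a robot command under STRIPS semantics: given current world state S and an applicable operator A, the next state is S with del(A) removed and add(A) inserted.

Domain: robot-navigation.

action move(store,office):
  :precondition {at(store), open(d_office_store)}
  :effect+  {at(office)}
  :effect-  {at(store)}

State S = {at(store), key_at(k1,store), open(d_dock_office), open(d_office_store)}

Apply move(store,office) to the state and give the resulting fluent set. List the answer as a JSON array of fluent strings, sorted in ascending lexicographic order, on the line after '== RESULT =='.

Progress:
  pre ⊆ S: {at(store), open(d_office_store)} ⊆ S  — applicable
  S \ del = {key_at(k1,store), open(d_dock_office), open(d_office_store)}
  ∪ add   = {at(office), key_at(k1,store), open(d_dock_office), open(d_office_store)}

== RESULT ==
["at(office)", "key_at(k1,store)", "open(d_dock_office)", "open(d_office_store)"]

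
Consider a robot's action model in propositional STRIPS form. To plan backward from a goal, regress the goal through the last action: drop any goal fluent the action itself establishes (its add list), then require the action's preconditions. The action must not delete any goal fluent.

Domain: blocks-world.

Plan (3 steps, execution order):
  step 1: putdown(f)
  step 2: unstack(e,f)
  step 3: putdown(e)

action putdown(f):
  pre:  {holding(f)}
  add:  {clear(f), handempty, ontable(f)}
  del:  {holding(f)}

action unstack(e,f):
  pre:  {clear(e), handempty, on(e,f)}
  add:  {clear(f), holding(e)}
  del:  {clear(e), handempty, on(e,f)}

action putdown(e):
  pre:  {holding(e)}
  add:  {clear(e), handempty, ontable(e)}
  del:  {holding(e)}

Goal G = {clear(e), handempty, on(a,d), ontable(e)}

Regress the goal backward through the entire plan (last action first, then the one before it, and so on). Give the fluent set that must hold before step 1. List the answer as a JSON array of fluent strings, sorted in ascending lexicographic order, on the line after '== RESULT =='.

Regress step by step:
  through step 3 (putdown(e)): drop {clear(e), handempty, ontable(e)}, keep {on(a,d)}, require {holding(e)}
    → {holding(e), on(a,d)}
  through step 2 (unstack(e,f)): drop {holding(e)}, keep {on(a,d)}, require {clear(e), handempty, on(e,f)}
    → {clear(e), handempty, on(a,d), on(e,f)}
  through step 1 (putdown(f)): drop {handempty}, keep {clear(e), on(a,d), on(e,f)}, require {holding(f)}
    → {clear(e), holding(f), on(a,d), on(e,f)}

== RESULT ==
["clear(e)", "holding(f)", "on(a,d)", "on(e,f)"]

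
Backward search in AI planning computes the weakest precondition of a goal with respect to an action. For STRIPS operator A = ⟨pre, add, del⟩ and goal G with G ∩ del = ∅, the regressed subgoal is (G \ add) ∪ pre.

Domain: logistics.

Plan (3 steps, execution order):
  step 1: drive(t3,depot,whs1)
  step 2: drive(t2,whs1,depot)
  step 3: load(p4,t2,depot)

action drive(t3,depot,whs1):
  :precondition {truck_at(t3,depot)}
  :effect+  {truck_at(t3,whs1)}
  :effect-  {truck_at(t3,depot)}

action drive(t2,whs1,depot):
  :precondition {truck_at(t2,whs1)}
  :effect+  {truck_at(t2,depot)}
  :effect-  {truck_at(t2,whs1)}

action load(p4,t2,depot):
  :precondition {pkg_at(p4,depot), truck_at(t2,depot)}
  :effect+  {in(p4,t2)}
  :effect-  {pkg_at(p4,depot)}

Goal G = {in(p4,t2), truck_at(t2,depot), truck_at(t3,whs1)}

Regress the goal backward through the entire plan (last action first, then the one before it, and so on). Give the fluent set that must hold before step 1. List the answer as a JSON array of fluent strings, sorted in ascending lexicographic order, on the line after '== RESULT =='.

Work backward from the goal:
  through step 3 (load(p4,t2,depot)): drop {in(p4,t2)}, keep {truck_at(t2,depot), truck_at(t3,whs1)}, require {pkg_at(p4,depot), truck_at(t2,depot)}
    → {pkg_at(p4,depot), truck_at(t2,depot), truck_at(t3,whs1)}
  through step 2 (drive(t2,whs1,depot)): drop {truck_at(t2,depot)}, keep {pkg_at(p4,depot), truck_at(t3,whs1)}, require {truck_at(t2,whs1)}
    → {pkg_at(p4,depot), truck_at(t2,whs1), truck_at(t3,whs1)}
  through step 1 (drive(t3,depot,whs1)): drop {truck_at(t3,whs1)}, keep {pkg_at(p4,depot), truck_at(t2,whs1)}, require {truck_at(t3,depot)}
    → {pkg_at(p4,depot), truck_at(t2,whs1), truck_at(t3,depot)}

== RESULT ==
["pkg_at(p4,depot)", "truck_at(t2,whs1)", "truck_at(t3,depot)"]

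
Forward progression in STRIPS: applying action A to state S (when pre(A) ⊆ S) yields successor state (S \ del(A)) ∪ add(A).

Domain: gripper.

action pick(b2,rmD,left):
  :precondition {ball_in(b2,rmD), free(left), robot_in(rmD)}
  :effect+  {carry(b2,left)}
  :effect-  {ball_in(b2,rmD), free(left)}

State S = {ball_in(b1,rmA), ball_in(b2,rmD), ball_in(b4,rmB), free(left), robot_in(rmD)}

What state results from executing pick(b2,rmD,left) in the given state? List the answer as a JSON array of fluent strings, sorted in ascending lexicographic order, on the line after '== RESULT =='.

Compute (S \ del) ∪ add:
  pre ⊆ S: {ball_in(b2,rmD), free(left), robot_in(rmD)} ⊆ S  — applicable
  S \ del = {ball_in(b1,rmA), ball_in(b4,rmB), robot_in(rmD)}
  ∪ add   = {ball_in(b1,rmA), ball_in(b4,rmB), carry(b2,left), robot_in(rmD)}

== RESULT ==
["ball_in(b1,rmA)", "ball_in(b4,rmB)", "carry(b2,left)", "robot_in(rmD)"]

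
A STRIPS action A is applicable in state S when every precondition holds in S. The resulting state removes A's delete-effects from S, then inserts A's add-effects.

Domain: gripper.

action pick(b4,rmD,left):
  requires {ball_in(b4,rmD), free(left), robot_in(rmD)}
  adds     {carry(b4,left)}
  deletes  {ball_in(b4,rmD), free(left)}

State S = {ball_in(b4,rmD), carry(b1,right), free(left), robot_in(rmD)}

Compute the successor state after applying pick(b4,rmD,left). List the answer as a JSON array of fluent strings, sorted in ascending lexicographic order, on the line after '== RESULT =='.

Progress:
  pre ⊆ S: {ball_in(b4,rmD), free(left), robot_in(rmD)} ⊆ S  — applicable
  S \ del = {carry(b1,right), robot_in(rmD)}
  ∪ add   = {carry(b1,right), carry(b4,left), robot_in(rmD)}

== RESULT ==
["carry(b1,right)", "carry(b4,left)", "robot_in(rmD)"]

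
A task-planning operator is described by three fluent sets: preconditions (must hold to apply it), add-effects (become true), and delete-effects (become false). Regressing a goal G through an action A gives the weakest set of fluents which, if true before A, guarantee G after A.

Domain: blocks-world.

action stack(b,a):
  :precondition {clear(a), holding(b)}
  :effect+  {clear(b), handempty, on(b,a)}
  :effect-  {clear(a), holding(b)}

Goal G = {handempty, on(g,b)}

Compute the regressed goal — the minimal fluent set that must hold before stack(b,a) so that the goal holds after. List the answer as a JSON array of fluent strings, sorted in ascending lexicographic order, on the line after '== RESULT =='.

Compute (G \ add) ∪ pre:
  G ∩ del = {}  (empty — regression defined)
  G \ add = {handempty, on(g,b)} \ {clear(b), handempty, on(b,a)} = {on(g,b)}
  ∪ pre   = {on(g,b)} ∪ {clear(a), holding(b)}
          = {clear(a), holding(b), on(g,b)}

== RESULT ==
["clear(a)", "holding(b)", "on(g,b)"]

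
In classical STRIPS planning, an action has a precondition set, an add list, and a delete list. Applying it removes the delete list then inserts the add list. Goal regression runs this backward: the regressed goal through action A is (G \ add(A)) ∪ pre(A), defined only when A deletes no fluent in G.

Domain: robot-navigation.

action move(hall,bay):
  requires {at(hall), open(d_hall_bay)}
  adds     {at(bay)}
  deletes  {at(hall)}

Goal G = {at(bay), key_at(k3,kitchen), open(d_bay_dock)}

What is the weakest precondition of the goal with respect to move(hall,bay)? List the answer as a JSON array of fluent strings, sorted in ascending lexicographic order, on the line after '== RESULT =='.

Regress:
  G ∩ del = {}  (empty — regression defined)
  G \ add = {at(bay), key_at(k3,kitchen), open(d_bay_dock)} \ {at(bay)} = {key_at(k3,kitchen), open(d_bay_dock)}
  ∪ pre   = {key_at(k3,kitchen), open(d_bay_dock)} ∪ {at(hall), open(d_hall_bay)}
          = {at(hall), key_at(k3,kitchen), open(d_bay_dock), open(d_hall_bay)}

== RESULT ==
["at(hall)", "key_at(k3,kitchen)", "open(d_bay_dock)", "open(d_hall_bay)"]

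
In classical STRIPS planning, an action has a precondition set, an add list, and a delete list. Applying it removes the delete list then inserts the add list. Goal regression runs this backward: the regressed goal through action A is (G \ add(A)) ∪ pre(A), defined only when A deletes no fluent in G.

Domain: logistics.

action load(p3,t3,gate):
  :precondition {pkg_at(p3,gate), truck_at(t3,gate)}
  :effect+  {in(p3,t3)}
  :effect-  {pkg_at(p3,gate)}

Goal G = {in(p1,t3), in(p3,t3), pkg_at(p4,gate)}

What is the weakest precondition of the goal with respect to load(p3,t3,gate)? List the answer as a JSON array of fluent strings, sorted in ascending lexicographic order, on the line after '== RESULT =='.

Regress:
  G ∩ del = {}  (empty — regression defined)
  G \ add = {in(p1,t3), in(p3,t3), pkg_at(p4,gate)} \ {in(p3,t3)} = {in(p1,t3), pkg_at(p4,gate)}
  ∪ pre   = {in(p1,t3), pkg_at(p4,gate)} ∪ {pkg_at(p3,gate), truck_at(t3,gate)}
          = {in(p1,t3), pkg_at(p3,gate), pkg_at(p4,gate), truck_at(t3,gate)}

== RESULT ==
["in(p1,t3)", "pkg_at(p3,gate)", "pkg_at(p4,gate)", "truck_at(t3,gate)"]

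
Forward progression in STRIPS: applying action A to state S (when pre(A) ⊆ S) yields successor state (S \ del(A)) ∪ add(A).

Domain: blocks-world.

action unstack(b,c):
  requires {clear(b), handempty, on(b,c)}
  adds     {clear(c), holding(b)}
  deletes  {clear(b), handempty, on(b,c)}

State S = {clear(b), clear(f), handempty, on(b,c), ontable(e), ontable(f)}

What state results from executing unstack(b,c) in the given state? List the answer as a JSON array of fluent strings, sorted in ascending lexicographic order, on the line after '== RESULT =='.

Progress:
  pre ⊆ S: {clear(b), handempty, on(b,c)} ⊆ S  — applicable
  S \ del = {clear(f), ontable(e), ontable(f)}
  ∪ add   = {clear(c), clear(f), holding(b), ontable(e), ontable(f)}

== RESULT ==
["clear(c)", "clear(f)", "holding(b)", "ontable(e)", "ontable(f)"]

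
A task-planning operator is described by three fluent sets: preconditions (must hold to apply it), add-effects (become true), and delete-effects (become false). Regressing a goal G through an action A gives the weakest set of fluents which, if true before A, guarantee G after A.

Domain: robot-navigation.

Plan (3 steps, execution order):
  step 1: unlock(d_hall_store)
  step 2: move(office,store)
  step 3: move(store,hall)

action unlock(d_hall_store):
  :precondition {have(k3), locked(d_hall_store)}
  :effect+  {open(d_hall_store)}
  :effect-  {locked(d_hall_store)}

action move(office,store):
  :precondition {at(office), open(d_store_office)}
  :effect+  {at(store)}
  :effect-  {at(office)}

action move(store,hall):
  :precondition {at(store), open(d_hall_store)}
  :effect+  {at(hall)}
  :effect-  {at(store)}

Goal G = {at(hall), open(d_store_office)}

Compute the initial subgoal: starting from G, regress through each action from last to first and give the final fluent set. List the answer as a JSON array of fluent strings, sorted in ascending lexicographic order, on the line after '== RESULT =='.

Work backward from the goal:
  through step 3 (move(store,hall)): drop {at(hall)}, keep {open(d_store_office)}, require {at(store), open(d_hall_store)}
    → {at(store), open(d_hall_store), open(d_store_office)}
  through step 2 (move(office,store)): drop {at(store)}, keep {open(d_hall_store), open(d_store_office)}, require {at(office), open(d_store_office)}
    → {at(office), open(d_hall_store), open(d_store_office)}
  through step 1 (unlock(d_hall_store)): drop {open(d_hall_store)}, keep {at(office), open(d_store_office)}, require {have(k3), locked(d_hall_store)}
    → {at(office), have(k3), locked(d_hall_store), open(d_store_office)}

== RESULT ==
["at(office)", "have(k3)", "locked(d_hall_store)", "open(d_store_office)"]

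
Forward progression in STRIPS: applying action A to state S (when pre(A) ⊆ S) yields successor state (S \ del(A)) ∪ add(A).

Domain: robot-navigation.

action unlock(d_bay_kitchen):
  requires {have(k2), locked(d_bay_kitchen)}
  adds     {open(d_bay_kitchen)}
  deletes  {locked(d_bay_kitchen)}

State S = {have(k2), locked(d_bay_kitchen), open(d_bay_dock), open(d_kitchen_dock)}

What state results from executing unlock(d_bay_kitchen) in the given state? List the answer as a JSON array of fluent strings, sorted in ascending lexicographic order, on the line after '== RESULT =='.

Compute (S \ del) ∪ add:
  pre ⊆ S: {have(k2), locked(d_bay_kitchen)} ⊆ S  — applicable
  S \ del = {have(k2), open(d_bay_dock), open(d_kitchen_dock)}
  ∪ add   = {have(k2), open(d_bay_dock), open(d_bay_kitchen), open(d_kitchen_dock)}

== RESULT ==
["have(k2)", "open(d_bay_dock)", "open(d_bay_kitchen)", "open(d_kitchen_dock)"]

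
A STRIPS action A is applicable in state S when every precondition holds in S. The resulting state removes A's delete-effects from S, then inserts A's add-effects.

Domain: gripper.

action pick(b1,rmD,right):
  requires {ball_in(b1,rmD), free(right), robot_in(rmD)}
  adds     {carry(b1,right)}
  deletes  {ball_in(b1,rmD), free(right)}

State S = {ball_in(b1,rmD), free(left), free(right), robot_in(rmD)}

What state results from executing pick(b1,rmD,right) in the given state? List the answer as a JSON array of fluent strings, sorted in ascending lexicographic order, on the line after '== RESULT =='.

Progress:
  pre ⊆ S: {ball_in(b1,rmD), free(right), robot_in(rmD)} ⊆ S  — applicable
  S \ del = {free(left), robot_in(rmD)}
  ∪ add   = {carry(b1,right), free(left), robot_in(rmD)}

== RESULT ==
["carry(b1,right)", "free(left)", "robot_in(rmD)"]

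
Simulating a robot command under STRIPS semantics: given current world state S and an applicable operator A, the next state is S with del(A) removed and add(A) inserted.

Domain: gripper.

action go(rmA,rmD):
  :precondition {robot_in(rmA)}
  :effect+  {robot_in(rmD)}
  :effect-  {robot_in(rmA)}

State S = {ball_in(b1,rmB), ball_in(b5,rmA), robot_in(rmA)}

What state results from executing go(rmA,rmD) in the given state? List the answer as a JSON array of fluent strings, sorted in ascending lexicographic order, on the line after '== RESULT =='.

Progress:
  pre ⊆ S: {robot_in(rmA)} ⊆ S  — applicable
  S \ del = {ball_in(b1,rmB), ball_in(b5,rmA)}
  ∪ add   = {ball_in(b1,rmB), ball_in(b5,rmA), robot_in(rmD)}

== RESULT ==
["ball_in(b1,rmB)", "ball_in(b5,rmA)", "robot_in(rmD)"]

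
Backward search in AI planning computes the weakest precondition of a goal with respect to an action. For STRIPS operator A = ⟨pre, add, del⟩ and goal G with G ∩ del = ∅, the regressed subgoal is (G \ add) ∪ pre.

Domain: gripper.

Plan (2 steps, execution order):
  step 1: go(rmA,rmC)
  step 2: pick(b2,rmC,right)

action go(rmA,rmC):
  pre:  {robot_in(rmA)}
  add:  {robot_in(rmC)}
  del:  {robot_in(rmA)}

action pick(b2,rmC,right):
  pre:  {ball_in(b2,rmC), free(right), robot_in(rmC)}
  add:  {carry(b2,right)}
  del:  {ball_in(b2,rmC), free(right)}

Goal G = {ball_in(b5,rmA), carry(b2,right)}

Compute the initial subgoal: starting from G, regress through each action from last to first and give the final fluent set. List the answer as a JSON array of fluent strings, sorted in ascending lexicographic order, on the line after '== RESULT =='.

Work backward from the goal:
  through step 2 (pick(b2,rmC,right)): drop {carry(b2,right)}, keep {ball_in(b5,rmA)}, require {ball_in(b2,rmC), free(right), robot_in(rmC)}
    → {ball_in(b2,rmC), ball_in(b5,rmA), free(right), robot_in(rmC)}
  through step 1 (go(rmA,rmC)): drop {robot_in(rmC)}, keep {ball_in(b2,rmC), ball_in(b5,rmA), free(right)}, require {robot_in(rmA)}
    → {ball_in(b2,rmC), ball_in(b5,rmA), free(right), robot_in(rmA)}

== RESULT ==
["ball_in(b2,rmC)", "ball_in(b5,rmA)", "free(right)", "robot_in(rmA)"]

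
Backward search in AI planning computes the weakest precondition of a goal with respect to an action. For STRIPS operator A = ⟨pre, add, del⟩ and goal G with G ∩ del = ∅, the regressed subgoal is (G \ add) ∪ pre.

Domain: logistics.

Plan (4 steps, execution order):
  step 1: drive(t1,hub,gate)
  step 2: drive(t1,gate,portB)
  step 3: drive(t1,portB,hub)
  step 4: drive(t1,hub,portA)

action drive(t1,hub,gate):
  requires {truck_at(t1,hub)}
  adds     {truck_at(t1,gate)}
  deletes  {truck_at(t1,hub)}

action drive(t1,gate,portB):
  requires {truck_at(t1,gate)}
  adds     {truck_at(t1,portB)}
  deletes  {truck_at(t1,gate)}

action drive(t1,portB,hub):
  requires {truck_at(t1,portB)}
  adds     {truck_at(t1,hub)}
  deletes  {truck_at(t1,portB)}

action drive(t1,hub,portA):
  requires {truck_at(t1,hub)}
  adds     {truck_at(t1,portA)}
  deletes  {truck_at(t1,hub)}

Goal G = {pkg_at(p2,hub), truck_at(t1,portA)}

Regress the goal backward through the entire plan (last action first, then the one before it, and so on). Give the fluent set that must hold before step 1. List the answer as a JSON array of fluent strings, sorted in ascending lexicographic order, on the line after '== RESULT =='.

Regress step by step:
  through step 4 (drive(t1,hub,portA)): drop {truck_at(t1,portA)}, keep {pkg_at(p2,hub)}, require {truck_at(t1,hub)}
    → {pkg_at(p2,hub), truck_at(t1,hub)}
  through step 3 (drive(t1,portB,hub)): drop {truck_at(t1,hub)}, keep {pkg_at(p2,hub)}, require {truck_at(t1,portB)}
    → {pkg_at(p2,hub), truck_at(t1,portB)}
  through step 2 (drive(t1,gate,portB)): drop {truck_at(t1,portB)}, keep {pkg_at(p2,hub)}, require {truck_at(t1,gate)}
    → {pkg_at(p2,hub), truck_at(t1,gate)}
  through step 1 (drive(t1,hub,gate)): drop {truck_at(t1,gate)}, keep {pkg_at(p2,hub)}, require {truck_at(t1,hub)}
    → {pkg_at(p2,hub), truck_at(t1,hub)}

== RESULT ==
["pkg_at(p2,hub)", "truck_at(t1,hub)"]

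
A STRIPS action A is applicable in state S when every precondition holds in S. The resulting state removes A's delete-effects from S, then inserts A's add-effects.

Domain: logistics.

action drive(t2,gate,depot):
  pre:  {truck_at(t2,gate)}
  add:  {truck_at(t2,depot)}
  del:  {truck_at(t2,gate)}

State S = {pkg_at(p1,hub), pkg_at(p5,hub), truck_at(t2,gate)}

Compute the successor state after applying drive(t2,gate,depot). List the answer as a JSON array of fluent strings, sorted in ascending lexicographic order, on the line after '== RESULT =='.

Compute (S \ del) ∪ add:
  pre ⊆ S: {truck_at(t2,gate)} ⊆ S  — applicable
  S \ del = {pkg_at(p1,hub), pkg_at(p5,hub)}
  ∪ add   = {pkg_at(p1,hub), pkg_at(p5,hub), truck_at(t2,depot)}

== RESULT ==
["pkg_at(p1,hub)", "pkg_at(p5,hub)", "truck_at(t2,depot)"]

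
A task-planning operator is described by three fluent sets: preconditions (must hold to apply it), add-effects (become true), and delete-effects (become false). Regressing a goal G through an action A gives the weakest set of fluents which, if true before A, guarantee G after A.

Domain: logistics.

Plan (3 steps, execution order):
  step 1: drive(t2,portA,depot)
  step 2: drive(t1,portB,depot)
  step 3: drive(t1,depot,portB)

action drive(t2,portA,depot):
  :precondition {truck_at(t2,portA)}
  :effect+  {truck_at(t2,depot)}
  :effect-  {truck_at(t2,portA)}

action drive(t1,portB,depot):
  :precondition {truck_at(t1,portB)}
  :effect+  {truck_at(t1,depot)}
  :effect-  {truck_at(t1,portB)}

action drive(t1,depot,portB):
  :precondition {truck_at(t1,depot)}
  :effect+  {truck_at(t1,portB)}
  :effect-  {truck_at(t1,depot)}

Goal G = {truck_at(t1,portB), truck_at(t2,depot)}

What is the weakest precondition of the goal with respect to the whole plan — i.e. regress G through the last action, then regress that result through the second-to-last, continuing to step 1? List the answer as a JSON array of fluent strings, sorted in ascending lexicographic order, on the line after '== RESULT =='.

Regress step by step:
  through step 3 (drive(t1,depot,portB)): drop {truck_at(t1,portB)}, keep {truck_at(t2,depot)}, require {truck_at(t1,depot)}
    → {truck_at(t1,depot), truck_at(t2,depot)}
  through step 2 (drive(t1,portB,depot)): drop {truck_at(t1,depot)}, keep {truck_at(t2,depot)}, require {truck_at(t1,portB)}
    → {truck_at(t1,portB), truck_at(t2,depot)}
  through step 1 (drive(t2,portA,depot)): drop {truck_at(t2,depot)}, keep {truck_at(t1,portB)}, require {truck_at(t2,portA)}
    → {truck_at(t1,portB), truck_at(t2,portA)}

== RESULT ==
["truck_at(t1,portB)", "truck_at(t2,portA)"]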